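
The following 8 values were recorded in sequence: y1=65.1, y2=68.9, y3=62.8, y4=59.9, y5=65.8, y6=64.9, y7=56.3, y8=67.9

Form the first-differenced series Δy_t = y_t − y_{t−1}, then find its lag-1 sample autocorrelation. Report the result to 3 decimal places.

-0.380

First differences Δy: 3.8, -6.1, -2.9, 5.9, -0.9, -8.6, 11.6
Mean of differences = 0.4000
Numerator Σ(Δy_t−Δȳ)(Δy_{t+1}−Δȳ) = -115.0500
Denominator Σ(Δy_t−Δȳ)² = 303.0800
r_1(Δy) = -115.0500 / 303.0800 = -0.380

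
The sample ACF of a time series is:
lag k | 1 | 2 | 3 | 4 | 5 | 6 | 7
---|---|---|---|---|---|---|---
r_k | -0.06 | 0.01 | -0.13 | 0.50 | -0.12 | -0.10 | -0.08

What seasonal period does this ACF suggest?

The largest autocorrelation is r_4 = 0.50; the remaining lags stay at or below 0.01.
The dominant spike at lag 4 indicates a seasonal period of 4.

4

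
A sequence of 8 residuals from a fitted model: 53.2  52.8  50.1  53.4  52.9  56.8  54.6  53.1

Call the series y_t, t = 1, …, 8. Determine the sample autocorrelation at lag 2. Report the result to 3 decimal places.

Mean ȳ = (53.2 + 52.8 + 50.1 + 53.4 + 52.9 + 56.8 + 54.6 + 53.1)/8 = 53.3625
Deviations from mean: -0.1625, -0.5625, -3.2625, 0.0375, -0.4625, 3.4375, 1.2375, -0.2625
Σ(y_t−ȳ)(y_{t+2}−ȳ) = (0.5302) + (-0.0211) + (1.5089) + (0.1289) + (-0.5723) + (-0.9023) = 0.6722
Denominator Σ(y_t−ȳ)² = 24.6188
r_2 = 0.6722 / 24.6188 = 0.027

0.027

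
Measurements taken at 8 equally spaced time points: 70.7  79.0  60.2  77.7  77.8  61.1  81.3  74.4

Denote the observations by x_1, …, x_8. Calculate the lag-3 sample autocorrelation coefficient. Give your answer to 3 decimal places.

0.472

Mean x̄ = (70.7 + 79.0 + 60.2 + 77.7 + 77.8 + 61.1 + 81.3 + 74.4)/8 = 72.7750
Σ(x_t−x̄)(x_{t+3}−x̄) = (-10.2194) + (31.2806) + (146.8131) + (41.9856) + (8.1656) = 218.0256
Denominator Σ(x_t−x̄)² = 462.3150
r_3 = 218.0256 / 462.3150 = 0.472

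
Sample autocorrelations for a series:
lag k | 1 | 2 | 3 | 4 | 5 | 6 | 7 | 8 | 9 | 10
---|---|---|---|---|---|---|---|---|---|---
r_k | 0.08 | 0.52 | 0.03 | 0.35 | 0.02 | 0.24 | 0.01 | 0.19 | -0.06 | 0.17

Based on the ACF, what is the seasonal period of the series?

The largest autocorrelation is r_2 = 0.52, with weaker echoes at lags 4 (0.35), 6 (0.24), 8 (0.19) and 10 (0.17); the remaining lags stay at or below 0.08.
The dominant spike at lag 2 indicates a seasonal period of 2.

2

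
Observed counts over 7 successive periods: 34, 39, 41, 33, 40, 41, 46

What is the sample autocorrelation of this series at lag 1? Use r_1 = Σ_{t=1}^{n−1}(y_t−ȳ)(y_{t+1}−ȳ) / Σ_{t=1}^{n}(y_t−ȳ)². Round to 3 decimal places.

-0.016

Mean ȳ = (34 + 39 + 41 + 33 + 40 + 41 + 46)/7 = 39.1429
Deviations from mean: -5.1429, -0.1429, 1.8571, -6.1429, 0.8571, 1.8571, 6.8571
Numerator Σ_{t=1}^{6}(y_t−ȳ)(y_{t+1}−ȳ) = -1.8776
Denominator Σ(y_t−ȳ)² = 118.8571
r_1 = -1.8776 / 118.8571 = -0.016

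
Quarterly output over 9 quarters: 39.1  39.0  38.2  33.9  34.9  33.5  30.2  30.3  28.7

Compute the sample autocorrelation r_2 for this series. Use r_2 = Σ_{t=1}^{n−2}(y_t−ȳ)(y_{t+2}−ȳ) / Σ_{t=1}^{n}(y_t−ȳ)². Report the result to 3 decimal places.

Mean ȳ = (39.1 + 39.0 + 38.2 + 33.9 + 34.9 + 33.5 + 30.2 + 30.3 + 28.7)/9 = 34.2000
Numerator Σ_{t=1}^{7}(y_t−ȳ)(y_{t+2}−ȳ) = 43.1000
Denominator Σ(y_t−ȳ)² = 125.5800
r_2 = 43.1000 / 125.5800 = 0.343

0.343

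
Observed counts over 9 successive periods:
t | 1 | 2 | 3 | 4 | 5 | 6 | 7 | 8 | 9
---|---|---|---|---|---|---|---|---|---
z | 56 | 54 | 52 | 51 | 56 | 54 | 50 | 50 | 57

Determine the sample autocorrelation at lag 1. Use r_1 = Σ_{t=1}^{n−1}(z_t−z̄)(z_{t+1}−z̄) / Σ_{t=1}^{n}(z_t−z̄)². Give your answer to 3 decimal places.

-0.065

Mean z̄ = (56 + 54 + 52 + 51 + 56 + 54 + 50 + 50 + 57)/9 = 53.3333
Numerator Σ_{t=1}^{8}(z_t−z̄)(z_{t+1}−z̄) = -3.7778
Denominator Σ(z_t−z̄)² = 58.0000
r_1 = -3.7778 / 58.0000 = -0.065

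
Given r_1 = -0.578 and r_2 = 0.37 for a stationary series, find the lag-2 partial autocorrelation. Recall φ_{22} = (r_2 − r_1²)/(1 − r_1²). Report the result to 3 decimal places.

0.054

φ_{22} = (r_2 − r_1²) / (1 − r_1²)
r_1² = (-0.578)² = 0.334084
Numerator = 0.37 − 0.3341 = 0.0359; denominator = 1 − 0.3341 = 0.6659
φ_{22} = 0.0359 / 0.6659 = 0.054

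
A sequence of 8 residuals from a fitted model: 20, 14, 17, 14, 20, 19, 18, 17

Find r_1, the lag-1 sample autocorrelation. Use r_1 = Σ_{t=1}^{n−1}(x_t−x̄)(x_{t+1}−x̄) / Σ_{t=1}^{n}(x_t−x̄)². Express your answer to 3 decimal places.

-0.254

Mean x̄ = (20 + 14 + 17 + 14 + 20 + 19 + 18 + 17)/8 = 17.3750
Numerator Σ_{t=1}^{7}(x_t−x̄)(x_{t+1}−x̄) = -10.1406
Denominator Σ(x_t−x̄)² = 39.8750
r_1 = -10.1406 / 39.8750 = -0.254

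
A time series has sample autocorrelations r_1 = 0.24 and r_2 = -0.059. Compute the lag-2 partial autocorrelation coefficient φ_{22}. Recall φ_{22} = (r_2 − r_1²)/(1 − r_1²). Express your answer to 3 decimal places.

-0.124

φ_{22} = (r_2 − r_1²) / (1 − r_1²)
r_1² = (0.24)² = 0.0576
Numerator = -0.059 − 0.0576 = -0.1166; denominator = 1 − 0.0576 = 0.9424
φ_{22} = -0.1166 / 0.9424 = -0.124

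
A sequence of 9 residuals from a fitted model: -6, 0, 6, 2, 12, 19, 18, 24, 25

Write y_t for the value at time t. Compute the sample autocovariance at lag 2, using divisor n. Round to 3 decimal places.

35.084

Mean ȳ = (-6 + 0 + 6 + 2 + 12 + 19 + 18 + 24 + 25)/9 = 11.1111
Σ_{t=1}^{7}(y_t−ȳ)(y_{t+2}−ȳ) = 315.7531
γ_2 = 315.7531 / 9 = 35.084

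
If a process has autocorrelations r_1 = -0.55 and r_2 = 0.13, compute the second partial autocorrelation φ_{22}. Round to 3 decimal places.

φ_{22} = (r_2 − r_1²) / (1 − r_1²)
r_1² = (-0.55)² = 0.3025
Numerator = 0.13 − 0.3025 = -0.1725; denominator = 1 − 0.3025 = 0.6975
φ_{22} = -0.1725 / 0.6975 = -0.247

-0.247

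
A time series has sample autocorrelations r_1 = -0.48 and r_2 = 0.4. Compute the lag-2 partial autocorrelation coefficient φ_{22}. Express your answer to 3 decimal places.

0.220

φ_{22} = (r_2 − r_1²) / (1 − r_1²)
r_1² = (-0.48)² = 0.2304
Numerator = 0.4 − 0.2304 = 0.1696; denominator = 1 − 0.2304 = 0.7696
φ_{22} = 0.1696 / 0.7696 = 0.220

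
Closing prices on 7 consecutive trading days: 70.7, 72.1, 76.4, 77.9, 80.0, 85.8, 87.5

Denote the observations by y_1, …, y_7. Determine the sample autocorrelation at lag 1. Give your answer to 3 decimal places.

0.578

Mean ȳ = (70.7 + 72.1 + 76.4 + 77.9 + 80.0 + 85.8 + 87.5)/7 = 78.6286
Deviations from mean: -7.9286, -6.5286, -2.2286, -0.7286, 1.3714, 7.1714, 8.8714
Σ(y_t−ȳ)(y_{t+1}−ȳ) = (51.7622) + (14.5494) + (1.6237) + (-0.9992) + (9.8351) + (63.6208) = 140.3920
Denominator Σ(y_t−ȳ)² = 242.9943
r_1 = 140.3920 / 242.9943 = 0.578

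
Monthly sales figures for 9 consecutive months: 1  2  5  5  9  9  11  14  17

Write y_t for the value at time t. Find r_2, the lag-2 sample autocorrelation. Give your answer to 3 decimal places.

Mean ȳ = (1 + 2 + 5 + 5 + 9 + 9 + 11 + 14 + 17)/9 = 8.1111
Σ(y_t−ȳ)(y_{t+2}−ȳ) = (22.1235) + (19.0123) + (-2.7654) + (-2.7654) + (2.5679) + (5.2346) + (25.6790) = 69.0864
Denominator Σ(y_t−ȳ)² = 230.8889
r_2 = 69.0864 / 230.8889 = 0.299

0.299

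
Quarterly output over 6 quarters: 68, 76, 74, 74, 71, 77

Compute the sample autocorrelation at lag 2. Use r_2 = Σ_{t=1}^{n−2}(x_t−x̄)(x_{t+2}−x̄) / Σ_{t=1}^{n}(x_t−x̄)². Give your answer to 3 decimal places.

-0.016

Mean x̄ = (68 + 76 + 74 + 74 + 71 + 77)/6 = 73.3333
Deviations from mean: -5.3333, 2.6667, 0.6667, 0.6667, -2.3333, 3.6667
Σ(x_t−x̄)(x_{t+2}−x̄) = (-3.5556) + (1.7778) + (-1.5556) + (2.4444) = -0.8889
Denominator Σ(x_t−x̄)² = 55.3333
r_2 = -0.8889 / 55.3333 = -0.016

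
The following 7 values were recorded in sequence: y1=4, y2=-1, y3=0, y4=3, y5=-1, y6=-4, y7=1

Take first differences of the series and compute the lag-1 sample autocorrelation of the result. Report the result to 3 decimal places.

-0.225

First differences Δy: -5, 1, 3, -4, -3, 5
Mean of differences = -0.5000
Numerator Σ(Δy_t−Δȳ)(Δy_{t+1}−Δȳ) = -18.7500
Denominator Σ(Δy_t−Δȳ)² = 83.5000
r_1(Δy) = -18.7500 / 83.5000 = -0.225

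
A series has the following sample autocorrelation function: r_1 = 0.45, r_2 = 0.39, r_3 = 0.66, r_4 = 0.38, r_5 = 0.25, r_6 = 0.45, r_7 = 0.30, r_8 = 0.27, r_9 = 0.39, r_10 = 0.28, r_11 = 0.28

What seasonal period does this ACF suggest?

The largest autocorrelation is r_3 = 0.66; the remaining lags stay at or below 0.45. The elevated value at lag 1 (0.45), dropping to 0.39 at lag 2, reflects decaying short-term dependence rather than seasonality.
The dominant spike at lag 3 indicates a seasonal period of 3.

3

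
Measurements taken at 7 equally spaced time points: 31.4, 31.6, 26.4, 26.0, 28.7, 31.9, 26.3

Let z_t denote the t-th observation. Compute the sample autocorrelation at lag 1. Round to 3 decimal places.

Mean z̄ = (31.4 + 31.6 + 26.4 + 26.0 + 28.7 + 31.9 + 26.3)/7 = 28.9000
Deviations from mean: 2.5000, 2.7000, -2.5000, -2.9000, -0.2000, 3.0000, -2.6000
Σ(z_t−z̄)(z_{t+1}−z̄) = (6.7500) + (-6.7500) + (7.2500) + (0.5800) + (-0.6000) + (-7.8000) = -0.5700
Denominator Σ(z_t−z̄)² = 44.0000
r_1 = -0.5700 / 44.0000 = -0.013

-0.013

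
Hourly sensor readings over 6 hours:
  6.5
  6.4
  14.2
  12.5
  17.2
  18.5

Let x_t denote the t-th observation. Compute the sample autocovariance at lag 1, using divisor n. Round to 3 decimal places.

9.069

Mean x̄ = (6.5 + 6.4 + 14.2 + 12.5 + 17.2 + 18.5)/6 = 12.5500
Deviations: -6.0500, -6.1500, 1.6500, -0.0500, 4.6500, 5.9500
Σ_{t=1}^{5}(x_t−x̄)(x_{t+1}−x̄) = 54.4125
γ_1 = 54.4125 / 6 = 9.069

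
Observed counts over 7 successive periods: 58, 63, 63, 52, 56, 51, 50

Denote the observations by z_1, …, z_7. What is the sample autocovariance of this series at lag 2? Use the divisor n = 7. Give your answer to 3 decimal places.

0.790

Mean z̄ = (58 + 63 + 63 + 52 + 56 + 51 + 50)/7 = 56.1429
Σ_{t=1}^{5}(z_t−z̄)(z_{t+2}−z̄) = 5.5306
γ_2 = 5.5306 / 7 = 0.790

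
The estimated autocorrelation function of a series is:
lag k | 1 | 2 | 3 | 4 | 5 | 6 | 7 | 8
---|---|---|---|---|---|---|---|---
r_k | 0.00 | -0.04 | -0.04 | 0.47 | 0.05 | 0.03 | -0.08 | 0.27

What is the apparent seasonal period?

4

The largest autocorrelation is r_4 = 0.47, with a weaker echo at lag 8 (0.27); the remaining lags stay at or below 0.05.
The dominant spike at lag 4 indicates a seasonal period of 4.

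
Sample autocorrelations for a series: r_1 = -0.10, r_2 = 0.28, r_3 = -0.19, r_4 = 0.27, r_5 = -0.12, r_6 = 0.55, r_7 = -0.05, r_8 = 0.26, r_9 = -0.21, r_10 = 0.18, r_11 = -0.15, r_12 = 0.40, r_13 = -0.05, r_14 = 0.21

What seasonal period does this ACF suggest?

6

The largest autocorrelation is r_6 = 0.55, with a weaker echo at lag 12 (0.40); the remaining lags stay at or below 0.28.
The dominant spike at lag 6 indicates a seasonal period of 6.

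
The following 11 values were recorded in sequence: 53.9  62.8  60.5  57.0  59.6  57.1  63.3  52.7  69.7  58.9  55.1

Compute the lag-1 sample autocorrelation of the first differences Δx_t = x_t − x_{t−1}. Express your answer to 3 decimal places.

-0.634

First differences Δx: 8.9, -2.3, -3.5, 2.6, -2.5, 6.2, -10.6, 17.0, -10.8, -3.8
Mean of differences = 0.1200
Numerator Σ(Δx_t−Δx̄)(Δx_{t+1}−Δx̄) = -431.5464
Denominator Σ(Δx_t−Δx̄)² = 680.4960
r_1(Δx) = -431.5464 / 680.4960 = -0.634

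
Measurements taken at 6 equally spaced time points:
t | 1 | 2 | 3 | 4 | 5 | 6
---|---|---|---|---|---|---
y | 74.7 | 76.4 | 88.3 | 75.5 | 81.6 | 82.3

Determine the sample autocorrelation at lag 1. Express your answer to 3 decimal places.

-0.373

Mean ȳ = (74.7 + 76.4 + 88.3 + 75.5 + 81.6 + 82.3)/6 = 79.8000
Deviations from mean: -5.1000, -3.4000, 8.5000, -4.3000, 1.8000, 2.5000
Σ(y_t−ȳ)(y_{t+1}−ȳ) = (17.3400) + (-28.9000) + (-36.5500) + (-7.7400) + (4.5000) = -51.3500
Denominator Σ(y_t−ȳ)² = 137.8000
r_1 = -51.3500 / 137.8000 = -0.373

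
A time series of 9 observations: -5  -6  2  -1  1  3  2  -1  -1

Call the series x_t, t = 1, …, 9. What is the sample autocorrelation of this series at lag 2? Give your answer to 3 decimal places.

Mean x̄ = (-5 − 6 + 2 − 1 + 1 + 3 + 2 − 1 − 1)/9 = -0.6667
Σ(x_t−x̄)(x_{t+2}−x̄) = (-11.5556) + (1.7778) + (4.4444) + (-1.2222) + (4.4444) + (-1.2222) + (-0.8889) = -4.2222
Denominator Σ(x_t−x̄)² = 78.0000
r_2 = -4.2222 / 78.0000 = -0.054

-0.054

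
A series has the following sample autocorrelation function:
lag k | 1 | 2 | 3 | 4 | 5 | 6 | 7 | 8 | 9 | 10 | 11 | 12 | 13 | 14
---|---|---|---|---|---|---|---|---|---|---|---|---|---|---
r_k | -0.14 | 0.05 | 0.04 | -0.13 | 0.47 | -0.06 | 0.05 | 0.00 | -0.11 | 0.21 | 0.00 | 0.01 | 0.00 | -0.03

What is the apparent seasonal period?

The largest autocorrelation is r_5 = 0.47, with a weaker echo at lag 10 (0.21); the remaining lags stay at or below 0.05.
The dominant spike at lag 5 indicates a seasonal period of 5.

5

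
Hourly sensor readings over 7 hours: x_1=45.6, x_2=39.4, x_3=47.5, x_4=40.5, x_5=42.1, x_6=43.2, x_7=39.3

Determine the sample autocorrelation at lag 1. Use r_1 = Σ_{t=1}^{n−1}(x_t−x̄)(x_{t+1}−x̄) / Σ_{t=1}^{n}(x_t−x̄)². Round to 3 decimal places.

-0.623

Mean x̄ = (45.6 + 39.4 + 47.5 + 40.5 + 42.1 + 43.2 + 39.3)/7 = 42.5143
Deviations from mean: 3.0857, -3.1143, 4.9857, -2.0143, -0.4143, 0.6857, -3.2143
Σ(x_t−x̄)(x_{t+1}−x̄) = (-9.6098) + (-15.5269) + (-10.0427) + (0.8345) + (-0.2841) + (-2.2041) = -36.8331
Denominator Σ(x_t−x̄)² = 59.1086
r_1 = -36.8331 / 59.1086 = -0.623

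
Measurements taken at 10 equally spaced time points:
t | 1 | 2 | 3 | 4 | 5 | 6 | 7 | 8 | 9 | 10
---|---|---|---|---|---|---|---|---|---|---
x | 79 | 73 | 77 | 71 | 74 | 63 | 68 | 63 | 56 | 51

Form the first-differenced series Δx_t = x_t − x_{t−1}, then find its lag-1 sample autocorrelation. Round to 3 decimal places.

First differences Δx: -6, 4, -6, 3, -11, 5, -5, -7, -5
Mean of differences = -3.1111
Numerator Σ(Δx_t−Δx̄)(Δx_{t+1}−Δx̄) = -171.5679
Denominator Σ(Δx_t−Δx̄)² = 254.8889
r_1(Δx) = -171.5679 / 254.8889 = -0.673

-0.673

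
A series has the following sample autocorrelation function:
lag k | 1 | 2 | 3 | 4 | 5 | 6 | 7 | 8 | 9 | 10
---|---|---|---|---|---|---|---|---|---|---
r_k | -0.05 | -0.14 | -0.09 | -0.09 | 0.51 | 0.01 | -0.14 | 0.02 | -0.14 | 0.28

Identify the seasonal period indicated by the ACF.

The largest autocorrelation is r_5 = 0.51, with a weaker echo at lag 10 (0.28); the remaining lags stay at or below 0.02.
The dominant spike at lag 5 indicates a seasonal period of 5.

5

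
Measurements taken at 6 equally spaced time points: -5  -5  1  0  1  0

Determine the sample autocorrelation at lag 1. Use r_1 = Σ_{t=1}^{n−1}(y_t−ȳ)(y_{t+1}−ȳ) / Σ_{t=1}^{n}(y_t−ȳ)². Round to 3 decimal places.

Mean ȳ = (-5 − 5 + 1 + 0 + 1 + 0)/6 = -1.3333
Deviations from mean: -3.6667, -3.6667, 2.3333, 1.3333, 2.3333, 1.3333
Numerator Σ_{t=1}^{5}(y_t−ȳ)(y_{t+1}−ȳ) = 14.2222
Denominator Σ(y_t−ȳ)² = 41.3333
r_1 = 14.2222 / 41.3333 = 0.344

0.344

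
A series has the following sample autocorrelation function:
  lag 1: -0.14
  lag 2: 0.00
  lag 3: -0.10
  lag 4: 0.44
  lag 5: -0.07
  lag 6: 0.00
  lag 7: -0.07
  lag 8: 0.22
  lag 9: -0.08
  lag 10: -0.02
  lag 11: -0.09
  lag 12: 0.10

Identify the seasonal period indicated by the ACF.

4

The largest autocorrelation is r_4 = 0.44, with a weaker echo at lag 8 (0.22); the remaining lags stay at or below 0.10.
The dominant spike at lag 4 indicates a seasonal period of 4.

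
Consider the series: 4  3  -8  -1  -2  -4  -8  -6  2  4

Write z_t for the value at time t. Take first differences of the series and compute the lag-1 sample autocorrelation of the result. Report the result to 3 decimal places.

-0.148

First differences Δz: -1, -11, 7, -1, -2, -4, 2, 8, 2
Mean of differences = 0.0000
Numerator Σ(Δz_t−Δz̄)(Δz_{t+1}−Δz̄) = -39.0000
Denominator Σ(Δz_t−Δz̄)² = 264.0000
r_1(Δz) = -39.0000 / 264.0000 = -0.148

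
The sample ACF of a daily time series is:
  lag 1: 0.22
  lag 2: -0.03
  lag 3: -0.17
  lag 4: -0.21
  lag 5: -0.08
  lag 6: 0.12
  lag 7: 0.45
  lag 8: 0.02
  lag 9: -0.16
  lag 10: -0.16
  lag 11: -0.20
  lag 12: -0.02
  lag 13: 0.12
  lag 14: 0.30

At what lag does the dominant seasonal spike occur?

The largest autocorrelation is r_7 = 0.45, with a weaker echo at lag 14 (0.30); the remaining lags stay at or below 0.22.
The dominant spike at lag 7 indicates a seasonal period of 7.

7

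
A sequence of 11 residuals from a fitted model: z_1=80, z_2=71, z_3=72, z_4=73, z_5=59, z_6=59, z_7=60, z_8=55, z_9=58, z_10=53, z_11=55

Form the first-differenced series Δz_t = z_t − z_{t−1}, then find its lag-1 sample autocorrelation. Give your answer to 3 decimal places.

First differences Δz: -9, 1, 1, -14, 0, 1, -5, 3, -5, 2
Mean of differences = -2.5000
Numerator Σ(Δz_t−Δz̄)(Δz_{t+1}−Δz̄) = -118.2500
Denominator Σ(Δz_t−Δz̄)² = 280.5000
r_1(Δz) = -118.2500 / 280.5000 = -0.422

-0.422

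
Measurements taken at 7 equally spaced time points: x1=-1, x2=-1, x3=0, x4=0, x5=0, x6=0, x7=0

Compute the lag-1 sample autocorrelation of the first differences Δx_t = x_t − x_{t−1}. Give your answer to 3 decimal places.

-0.233

First differences Δx: 0, 1, 0, 0, 0, 0
Mean of differences = 0.1667
Numerator Σ(Δx_t−Δx̄)(Δx_{t+1}−Δx̄) = -0.1944
Denominator Σ(Δx_t−Δx̄)² = 0.8333
r_1(Δx) = -0.1944 / 0.8333 = -0.233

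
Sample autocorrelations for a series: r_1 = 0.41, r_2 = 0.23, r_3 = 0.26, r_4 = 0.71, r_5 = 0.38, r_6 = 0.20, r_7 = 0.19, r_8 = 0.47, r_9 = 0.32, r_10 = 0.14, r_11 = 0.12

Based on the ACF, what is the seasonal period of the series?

The largest autocorrelation is r_4 = 0.71, with a weaker echo at lag 8 (0.47); the remaining lags stay at or below 0.41. The elevated value at lag 1 (0.41), dropping to 0.23 at lag 2, reflects decaying short-term dependence rather than seasonality.
The dominant spike at lag 4 indicates a seasonal period of 4.

4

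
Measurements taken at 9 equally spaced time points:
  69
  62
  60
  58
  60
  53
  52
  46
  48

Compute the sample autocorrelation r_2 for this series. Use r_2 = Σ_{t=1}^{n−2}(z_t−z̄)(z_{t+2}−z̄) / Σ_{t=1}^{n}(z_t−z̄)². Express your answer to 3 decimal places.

0.276

Mean z̄ = (69 + 62 + 60 + 58 + 60 + 53 + 52 + 46 + 48)/9 = 56.4444
Numerator Σ_{t=1}^{7}(z_t−z̄)(z_{t+2}−z̄) = 118.2716
Denominator Σ(z_t−z̄)² = 428.2222
r_2 = 118.2716 / 428.2222 = 0.276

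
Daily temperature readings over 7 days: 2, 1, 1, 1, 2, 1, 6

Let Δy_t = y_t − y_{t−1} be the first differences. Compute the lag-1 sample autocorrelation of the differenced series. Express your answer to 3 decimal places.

First differences Δy: -1, 0, 0, 1, -1, 5
Mean of differences = 0.6667
Numerator Σ(Δy_t−Δȳ)(Δy_{t+1}−Δȳ) = -6.4444
Denominator Σ(Δy_t−Δȳ)² = 25.3333
r_1(Δy) = -6.4444 / 25.3333 = -0.254

-0.254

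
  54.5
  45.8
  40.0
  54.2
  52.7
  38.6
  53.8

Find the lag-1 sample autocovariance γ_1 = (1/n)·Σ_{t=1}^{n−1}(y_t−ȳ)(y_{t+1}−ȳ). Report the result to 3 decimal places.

Mean ȳ = (54.5 + 45.8 + 40.0 + 54.2 + 52.7 + 38.6 + 53.8)/7 = 48.5143
Deviations: 5.9857, -2.7143, -8.5143, 5.6857, 4.1857, -9.9143, 5.2857
Σ_{t=1}^{6}(y_t−ȳ)(y_{t+1}−ȳ) = -111.6502
γ_1 = -111.6502 / 7 = -15.950

-15.950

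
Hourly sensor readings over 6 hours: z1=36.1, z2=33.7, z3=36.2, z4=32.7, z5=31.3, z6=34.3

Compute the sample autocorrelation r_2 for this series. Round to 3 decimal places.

Mean z̄ = (36.1 + 33.7 + 36.2 + 32.7 + 31.3 + 34.3)/6 = 34.0500
Deviations from mean: 2.0500, -0.3500, 2.1500, -1.3500, -2.7500, 0.2500
Σ(z_t−z̄)(z_{t+2}−z̄) = (4.4075) + (0.4725) + (-5.9125) + (-0.3375) = -1.3700
Denominator Σ(z_t−z̄)² = 18.3950
r_2 = -1.3700 / 18.3950 = -0.074

-0.074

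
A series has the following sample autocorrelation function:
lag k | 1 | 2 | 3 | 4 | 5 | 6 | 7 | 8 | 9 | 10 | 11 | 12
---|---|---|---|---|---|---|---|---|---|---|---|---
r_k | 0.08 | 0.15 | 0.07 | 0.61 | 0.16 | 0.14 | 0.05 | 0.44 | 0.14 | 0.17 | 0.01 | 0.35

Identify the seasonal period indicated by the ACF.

4

The largest autocorrelation is r_4 = 0.61, with weaker echoes at lags 8 (0.44) and 12 (0.35); the remaining lags stay at or below 0.17.
The dominant spike at lag 4 indicates a seasonal period of 4.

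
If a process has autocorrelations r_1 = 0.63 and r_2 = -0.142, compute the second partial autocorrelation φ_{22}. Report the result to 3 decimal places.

φ_{22} = (r_2 − r_1²) / (1 − r_1²)
r_1² = (0.63)² = 0.3969
Numerator = -0.142 − 0.3969 = -0.5389; denominator = 1 − 0.3969 = 0.6031
φ_{22} = -0.5389 / 0.6031 = -0.894

-0.894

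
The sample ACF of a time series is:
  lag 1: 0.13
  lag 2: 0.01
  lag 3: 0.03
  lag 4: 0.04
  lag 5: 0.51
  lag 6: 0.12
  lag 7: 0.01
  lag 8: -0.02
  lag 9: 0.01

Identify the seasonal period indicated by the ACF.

5

The largest autocorrelation is r_5 = 0.51; the remaining lags stay at or below 0.13.
The dominant spike at lag 5 indicates a seasonal period of 5.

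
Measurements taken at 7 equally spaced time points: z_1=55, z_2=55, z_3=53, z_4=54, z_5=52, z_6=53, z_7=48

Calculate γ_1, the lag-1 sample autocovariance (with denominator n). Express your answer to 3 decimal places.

0.466

Mean z̄ = (55 + 55 + 53 + 54 + 52 + 53 + 48)/7 = 52.8571
Σ_{t=1}^{6}(z_t−z̄)(z_{t+1}−z̄) = 3.2653
γ_1 = 3.2653 / 7 = 0.466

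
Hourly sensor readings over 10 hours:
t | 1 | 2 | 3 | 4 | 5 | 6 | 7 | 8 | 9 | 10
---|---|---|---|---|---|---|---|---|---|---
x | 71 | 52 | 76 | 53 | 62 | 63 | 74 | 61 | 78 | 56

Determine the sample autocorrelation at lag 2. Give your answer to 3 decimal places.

Mean x̄ = (71 + 52 + 76 + 53 + 62 + 63 + 74 + 61 + 78 + 56)/10 = 64.6000
Numerator Σ_{t=1}^{8}(x_t−x̄)(x_{t+2}−x̄) = 346.2800
Denominator Σ(x_t−x̄)² = 828.4000
r_2 = 346.2800 / 828.4000 = 0.418

0.418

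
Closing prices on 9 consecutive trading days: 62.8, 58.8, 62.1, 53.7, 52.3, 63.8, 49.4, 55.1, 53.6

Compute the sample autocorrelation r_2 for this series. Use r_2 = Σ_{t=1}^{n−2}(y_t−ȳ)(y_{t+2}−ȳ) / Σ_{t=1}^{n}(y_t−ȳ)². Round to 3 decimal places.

Mean ȳ = (62.8 + 58.8 + 62.1 + 53.7 + 52.3 + 63.8 + 49.4 + 55.1 + 53.6)/9 = 56.8444
Σ(y_t−ȳ)(y_{t+2}−ȳ) = (31.2998) + (-6.1491) + (-23.8836) + (-21.8714) + (33.8309) + (-12.1336) + (24.1531) = 25.2460
Denominator Σ(y_t−ȳ)² = 214.8222
r_2 = 25.2460 / 214.8222 = 0.118

0.118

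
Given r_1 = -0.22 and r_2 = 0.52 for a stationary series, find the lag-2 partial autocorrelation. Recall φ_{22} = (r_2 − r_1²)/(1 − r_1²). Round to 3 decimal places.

φ_{22} = (r_2 − r_1²) / (1 − r_1²)
r_1² = (-0.22)² = 0.0484
Numerator = 0.52 − 0.0484 = 0.4716; denominator = 1 − 0.0484 = 0.9516
φ_{22} = 0.4716 / 0.9516 = 0.496

0.496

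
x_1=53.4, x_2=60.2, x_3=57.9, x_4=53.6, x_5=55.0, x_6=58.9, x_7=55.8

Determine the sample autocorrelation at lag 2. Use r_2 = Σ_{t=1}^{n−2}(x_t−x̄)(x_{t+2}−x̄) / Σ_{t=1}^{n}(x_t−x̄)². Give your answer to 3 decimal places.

-0.556

Mean x̄ = (53.4 + 60.2 + 57.9 + 53.6 + 55.0 + 58.9 + 55.8)/7 = 56.4000
Deviations from mean: -3.0000, 3.8000, 1.5000, -2.8000, -1.4000, 2.5000, -0.6000
Σ(x_t−x̄)(x_{t+2}−x̄) = (-4.5000) + (-10.6400) + (-2.1000) + (-7.0000) + (0.8400) = -23.4000
Denominator Σ(x_t−x̄)² = 42.1000
r_2 = -23.4000 / 42.1000 = -0.556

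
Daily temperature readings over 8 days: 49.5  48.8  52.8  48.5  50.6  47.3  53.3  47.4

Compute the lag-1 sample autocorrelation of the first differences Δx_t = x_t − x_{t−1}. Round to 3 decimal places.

-0.746

First differences Δx: -0.7, 4.0, -4.3, 2.1, -3.3, 6.0, -5.9
Mean of differences = -0.3000
Numerator Σ(Δx_t−Δx̄)(Δx_{t+1}−Δx̄) = -89.9000
Denominator Σ(Δx_t−Δx̄)² = 120.4600
r_1(Δx) = -89.9000 / 120.4600 = -0.746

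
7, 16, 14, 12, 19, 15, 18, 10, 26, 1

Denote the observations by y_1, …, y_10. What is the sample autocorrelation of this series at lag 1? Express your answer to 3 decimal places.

-0.541

Mean ȳ = (7 + 16 + 14 + 12 + 19 + 15 + 18 + 10 + 26 + 1)/10 = 13.8000
Numerator Σ_{t=1}^{9}(y_t−ȳ)(y_{t+1}−ȳ) = -231.4400
Denominator Σ(y_t−ȳ)² = 427.6000
r_1 = -231.4400 / 427.6000 = -0.541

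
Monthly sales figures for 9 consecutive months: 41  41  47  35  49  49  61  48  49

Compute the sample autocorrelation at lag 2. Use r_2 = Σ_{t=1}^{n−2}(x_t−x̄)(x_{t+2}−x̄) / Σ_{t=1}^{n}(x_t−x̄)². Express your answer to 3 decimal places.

Mean x̄ = (41 + 41 + 47 + 35 + 49 + 49 + 61 + 48 + 49)/9 = 46.6667
Numerator Σ_{t=1}^{7}(x_t−x̄)(x_{t+2}−x̄) = 107.7778
Denominator Σ(x_t−x̄)² = 424.0000
r_2 = 107.7778 / 424.0000 = 0.254

0.254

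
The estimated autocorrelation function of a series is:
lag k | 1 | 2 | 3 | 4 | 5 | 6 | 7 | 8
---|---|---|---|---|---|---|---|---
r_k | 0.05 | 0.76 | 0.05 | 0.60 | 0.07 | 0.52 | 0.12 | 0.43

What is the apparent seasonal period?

2

The largest autocorrelation is r_2 = 0.76, with weaker echoes at lags 4 (0.60), 6 (0.52) and 8 (0.43); the remaining lags stay at or below 0.12.
The dominant spike at lag 2 indicates a seasonal period of 2.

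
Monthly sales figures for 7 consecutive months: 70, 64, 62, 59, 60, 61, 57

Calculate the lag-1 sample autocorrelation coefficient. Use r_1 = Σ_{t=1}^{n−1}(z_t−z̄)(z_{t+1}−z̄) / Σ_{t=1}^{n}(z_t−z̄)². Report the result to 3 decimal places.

Mean z̄ = (70 + 64 + 62 + 59 + 60 + 61 + 57)/7 = 61.8571
Σ(z_t−z̄)(z_{t+1}−z̄) = (17.4490) + (0.3061) + (-0.4082) + (5.3061) + (1.5918) + (4.1633) = 28.4082
Denominator Σ(z_t−z̄)² = 106.8571
r_1 = 28.4082 / 106.8571 = 0.266

0.266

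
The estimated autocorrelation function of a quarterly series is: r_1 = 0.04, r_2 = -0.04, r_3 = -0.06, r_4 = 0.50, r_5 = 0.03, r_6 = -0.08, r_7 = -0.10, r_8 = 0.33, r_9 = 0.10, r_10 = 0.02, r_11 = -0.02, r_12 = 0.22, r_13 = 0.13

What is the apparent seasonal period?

The largest autocorrelation is r_4 = 0.50, with weaker echoes at lags 8 (0.33) and 12 (0.22); the remaining lags stay at or below 0.13.
The dominant spike at lag 4 indicates a seasonal period of 4.

4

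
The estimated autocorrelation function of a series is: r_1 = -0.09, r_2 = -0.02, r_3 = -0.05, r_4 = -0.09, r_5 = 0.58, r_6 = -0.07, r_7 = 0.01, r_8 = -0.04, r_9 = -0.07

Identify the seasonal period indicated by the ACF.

The largest autocorrelation is r_5 = 0.58; the remaining lags stay at or below 0.01.
The dominant spike at lag 5 indicates a seasonal period of 5.

5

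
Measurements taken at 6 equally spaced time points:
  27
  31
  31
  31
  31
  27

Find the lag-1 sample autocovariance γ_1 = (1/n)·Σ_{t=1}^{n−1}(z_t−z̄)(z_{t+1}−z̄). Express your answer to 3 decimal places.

-0.296

Mean z̄ = (27 + 31 + 31 + 31 + 31 + 27)/6 = 29.6667
Deviations: -2.6667, 1.3333, 1.3333, 1.3333, 1.3333, -2.6667
Σ_{t=1}^{5}(z_t−z̄)(z_{t+1}−z̄) = -1.7778
γ_1 = -1.7778 / 6 = -0.296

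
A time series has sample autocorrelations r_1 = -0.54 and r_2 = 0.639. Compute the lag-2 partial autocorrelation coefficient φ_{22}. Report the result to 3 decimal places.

φ_{22} = (r_2 − r_1²) / (1 − r_1²)
r_1² = (-0.54)² = 0.2916
Numerator = 0.639 − 0.2916 = 0.3474; denominator = 1 − 0.2916 = 0.7084
φ_{22} = 0.3474 / 0.7084 = 0.490

0.490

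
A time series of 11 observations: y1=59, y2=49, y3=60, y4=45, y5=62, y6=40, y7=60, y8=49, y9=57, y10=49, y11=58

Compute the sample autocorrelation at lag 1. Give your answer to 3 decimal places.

-0.870

Mean ȳ = (59 + 49 + 60 + 45 + 62 + 40 + 60 + 49 + 57 + 49 + 58)/11 = 53.4545
Numerator Σ_{t=1}^{10}(y_t−ȳ)(y_{t+1}−ȳ) = -465.4793
Denominator Σ(y_t−ȳ)² = 534.7273
r_1 = -465.4793 / 534.7273 = -0.870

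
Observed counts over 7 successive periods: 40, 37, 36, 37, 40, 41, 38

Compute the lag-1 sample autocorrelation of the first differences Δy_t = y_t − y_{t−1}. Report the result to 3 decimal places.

0.212

First differences Δy: -3, -1, 1, 3, 1, -3
Mean of differences = -0.3333
Numerator Σ(Δy_t−Δȳ)(Δy_{t+1}−Δȳ) = 6.2222
Denominator Σ(Δy_t−Δȳ)² = 29.3333
r_1(Δy) = 6.2222 / 29.3333 = 0.212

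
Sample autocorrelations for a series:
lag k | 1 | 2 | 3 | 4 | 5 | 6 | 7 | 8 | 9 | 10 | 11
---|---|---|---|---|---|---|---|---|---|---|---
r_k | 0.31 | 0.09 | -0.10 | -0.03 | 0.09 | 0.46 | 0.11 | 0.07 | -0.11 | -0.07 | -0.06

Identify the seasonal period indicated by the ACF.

The largest autocorrelation is r_6 = 0.46; the remaining lags stay at or below 0.31. The elevated value at lag 1 (0.31), dropping to 0.09 at lag 2, reflects decaying short-term dependence rather than seasonality.
The dominant spike at lag 6 indicates a seasonal period of 6.

6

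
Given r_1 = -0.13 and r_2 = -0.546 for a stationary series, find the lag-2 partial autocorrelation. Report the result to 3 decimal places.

-0.573

φ_{22} = (r_2 − r_1²) / (1 − r_1²)
r_1² = (-0.13)² = 0.0169
Numerator = -0.546 − 0.0169 = -0.5629; denominator = 1 − 0.0169 = 0.9831
φ_{22} = -0.5629 / 0.9831 = -0.573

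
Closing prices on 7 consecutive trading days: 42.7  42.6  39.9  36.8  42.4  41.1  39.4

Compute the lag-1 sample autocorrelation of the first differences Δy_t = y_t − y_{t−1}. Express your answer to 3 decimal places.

-0.292

First differences Δy: -0.1, -2.7, -3.1, 5.6, -1.3, -1.7
Mean of differences = -0.5500
Numerator Σ(Δy_t−Δȳ)(Δy_{t+1}−Δȳ) = -14.9175
Denominator Σ(Δy_t−Δȳ)² = 51.0350
r_1(Δy) = -14.9175 / 51.0350 = -0.292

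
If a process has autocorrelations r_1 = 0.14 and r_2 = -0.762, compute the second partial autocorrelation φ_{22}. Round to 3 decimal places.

φ_{22} = (r_2 − r_1²) / (1 − r_1²)
r_1² = (0.14)² = 0.0196
Numerator = -0.762 − 0.0196 = -0.7816; denominator = 1 − 0.0196 = 0.9804
φ_{22} = -0.7816 / 0.9804 = -0.797

-0.797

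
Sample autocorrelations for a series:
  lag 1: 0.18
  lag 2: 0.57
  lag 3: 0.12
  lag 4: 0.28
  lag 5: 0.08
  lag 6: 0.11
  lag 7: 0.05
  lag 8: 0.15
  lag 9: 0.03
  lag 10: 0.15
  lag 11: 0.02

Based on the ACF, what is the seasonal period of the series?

The largest autocorrelation is r_2 = 0.57, with a weaker echo at lag 4 (0.28); the remaining lags stay at or below 0.18.
The dominant spike at lag 2 indicates a seasonal period of 2.

2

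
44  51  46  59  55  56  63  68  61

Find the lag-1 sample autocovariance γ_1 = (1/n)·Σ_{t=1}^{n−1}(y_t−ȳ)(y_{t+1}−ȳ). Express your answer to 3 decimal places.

Mean ȳ = (44 + 51 + 46 + 59 + 55 + 56 + 63 + 68 + 61)/9 = 55.8889
Σ_{t=1}^{8}(y_t−ȳ)(y_{t+1}−ȳ) = 221.6543
γ_1 = 221.6543 / 9 = 24.628

24.628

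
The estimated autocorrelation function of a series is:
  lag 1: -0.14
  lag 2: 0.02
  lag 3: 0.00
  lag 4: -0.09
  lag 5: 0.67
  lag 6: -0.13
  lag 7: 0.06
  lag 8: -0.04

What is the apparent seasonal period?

5

The largest autocorrelation is r_5 = 0.67; the remaining lags stay at or below 0.06.
The dominant spike at lag 5 indicates a seasonal period of 5.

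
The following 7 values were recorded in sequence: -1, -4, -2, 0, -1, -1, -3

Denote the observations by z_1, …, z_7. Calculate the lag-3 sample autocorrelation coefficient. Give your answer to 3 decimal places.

Mean z̄ = (-1 − 4 − 2 + 0 − 1 − 1 − 3)/7 = -1.7143
Σ(z_t−z̄)(z_{t+3}−z̄) = (1.2245) + (-1.6327) + (-0.2041) + (-2.2041) = -2.8163
Denominator Σ(z_t−z̄)² = 11.4286
r_3 = -2.8163 / 11.4286 = -0.246

-0.246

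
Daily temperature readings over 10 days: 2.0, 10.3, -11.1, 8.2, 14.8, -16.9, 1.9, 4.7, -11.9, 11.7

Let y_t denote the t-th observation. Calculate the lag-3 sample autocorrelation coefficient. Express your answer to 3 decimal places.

Mean ȳ = (2.0 + 10.3 − 11.1 + 8.2 + 14.8 − 16.9 + 1.9 + 4.7 − 11.9 + 11.7)/10 = 1.3700
Σ(y_t−ȳ)(y_{t+3}−ȳ) = (4.3029) + (119.9299) + (227.8269) + (3.6199) + (44.7219) + (242.4429) + (5.4749) = 648.3193
Denominator Σ(y_t−ȳ)² = 1090.6210
r_3 = 648.3193 / 1090.6210 = 0.594

0.594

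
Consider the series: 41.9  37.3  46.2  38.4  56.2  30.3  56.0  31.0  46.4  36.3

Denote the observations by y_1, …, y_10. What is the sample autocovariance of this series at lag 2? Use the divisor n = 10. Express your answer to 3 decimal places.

Mean ȳ = (41.9 + 37.3 + 46.2 + 38.4 + 56.2 + 30.3 + 56.0 + 31.0 + 46.4 + 36.3)/10 = 42.0000
Σ_{t=1}^{8}(y_t−ȳ)(y_{t+2}−ȳ) = 570.0600
γ_2 = 570.0600 / 10 = 57.006

57.006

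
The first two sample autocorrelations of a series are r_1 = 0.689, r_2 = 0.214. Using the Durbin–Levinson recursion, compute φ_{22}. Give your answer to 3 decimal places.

-0.496

φ_{22} = (r_2 − r_1²) / (1 − r_1²)
r_1² = (0.689)² = 0.474721
Numerator = 0.214 − 0.4747 = -0.2607; denominator = 1 − 0.4747 = 0.5253
φ_{22} = -0.2607 / 0.5253 = -0.496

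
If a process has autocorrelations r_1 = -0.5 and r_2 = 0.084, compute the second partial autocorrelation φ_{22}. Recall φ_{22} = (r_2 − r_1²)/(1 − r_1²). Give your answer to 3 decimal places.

φ_{22} = (r_2 − r_1²) / (1 − r_1²)
r_1² = (-0.5)² = 0.25
Numerator = 0.084 − 0.2500 = -0.1660; denominator = 1 − 0.2500 = 0.7500
φ_{22} = -0.1660 / 0.7500 = -0.221

-0.221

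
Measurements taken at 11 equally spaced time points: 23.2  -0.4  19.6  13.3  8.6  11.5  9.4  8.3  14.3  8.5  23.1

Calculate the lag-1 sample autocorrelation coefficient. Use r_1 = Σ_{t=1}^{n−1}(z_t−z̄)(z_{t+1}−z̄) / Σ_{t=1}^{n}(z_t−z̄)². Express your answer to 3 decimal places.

Mean z̄ = (23.2 − 0.4 + 19.6 + 13.3 + 8.6 + 11.5 + 9.4 + 8.3 + 14.3 + 8.5 + 23.1)/11 = 12.6727
Numerator Σ_{t=1}^{10}(z_t−z̄)(z_{t+1}−z̄) = -260.8789
Denominator Σ(z_t−z̄)² = 506.6818
r_1 = -260.8789 / 506.6818 = -0.515

-0.515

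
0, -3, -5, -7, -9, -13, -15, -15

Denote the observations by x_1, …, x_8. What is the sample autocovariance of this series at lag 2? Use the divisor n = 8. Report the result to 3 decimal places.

Mean x̄ = (0 − 3 − 5 − 7 − 9 − 13 − 15 − 15)/8 = -8.3750
Σ_{t=1}^{6}(x_t−x̄)(x_{t+2}−x̄) = 61.9688
γ_2 = 61.9688 / 8 = 7.746

7.746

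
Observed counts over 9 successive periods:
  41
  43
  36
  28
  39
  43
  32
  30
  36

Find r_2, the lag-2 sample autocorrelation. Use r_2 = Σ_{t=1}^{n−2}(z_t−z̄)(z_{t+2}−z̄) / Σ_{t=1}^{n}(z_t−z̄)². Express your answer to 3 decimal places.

Mean z̄ = (41 + 43 + 36 + 28 + 39 + 43 + 32 + 30 + 36)/9 = 36.4444
Numerator Σ_{t=1}^{7}(z_t−z̄)(z_{t+2}−z̄) = -165.5062
Denominator Σ(z_t−z̄)² = 246.2222
r_2 = -165.5062 / 246.2222 = -0.672

-0.672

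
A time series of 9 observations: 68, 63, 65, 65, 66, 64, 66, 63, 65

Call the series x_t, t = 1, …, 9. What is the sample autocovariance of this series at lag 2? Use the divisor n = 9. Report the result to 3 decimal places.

Mean x̄ = (68 + 63 + 65 + 65 + 66 + 64 + 66 + 63 + 65)/9 = 65.0000
Σ_{t=1}^{7}(x_t−x̄)(x_{t+2}−x̄) = 3.0000
γ_2 = 3.0000 / 9 = 0.333

0.333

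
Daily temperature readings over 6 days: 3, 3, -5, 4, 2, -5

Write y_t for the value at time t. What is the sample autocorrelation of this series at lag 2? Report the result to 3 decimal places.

-0.377

Mean ȳ = (3 + 3 − 5 + 4 + 2 − 5)/6 = 0.3333
Σ(y_t−ȳ)(y_{t+2}−ȳ) = (-14.2222) + (9.7778) + (-8.8889) + (-19.5556) = -32.8889
Denominator Σ(y_t−ȳ)² = 87.3333
r_2 = -32.8889 / 87.3333 = -0.377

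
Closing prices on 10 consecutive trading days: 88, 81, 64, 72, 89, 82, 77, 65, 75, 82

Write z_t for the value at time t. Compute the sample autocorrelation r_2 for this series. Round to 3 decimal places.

Mean z̄ = (88 + 81 + 64 + 72 + 89 + 82 + 77 + 65 + 75 + 82)/10 = 77.5000
Numerator Σ_{t=1}^{8}(z_t−z̄)(z_{t+2}−z̄) = -458.0000
Denominator Σ(z_t−z̄)² = 670.5000
r_2 = -458.0000 / 670.5000 = -0.683

-0.683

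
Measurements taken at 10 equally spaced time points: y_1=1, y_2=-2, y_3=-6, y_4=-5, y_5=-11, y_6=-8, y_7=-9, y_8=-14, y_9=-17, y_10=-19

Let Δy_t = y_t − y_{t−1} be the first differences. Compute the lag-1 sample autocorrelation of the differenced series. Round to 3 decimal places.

-0.477

First differences Δy: -3, -4, 1, -6, 3, -1, -5, -3, -2
Mean of differences = -2.2222
Numerator Σ(Δy_t−Δȳ)(Δy_{t+1}−Δȳ) = -31.2716
Denominator Σ(Δy_t−Δȳ)² = 65.5556
r_1(Δy) = -31.2716 / 65.5556 = -0.477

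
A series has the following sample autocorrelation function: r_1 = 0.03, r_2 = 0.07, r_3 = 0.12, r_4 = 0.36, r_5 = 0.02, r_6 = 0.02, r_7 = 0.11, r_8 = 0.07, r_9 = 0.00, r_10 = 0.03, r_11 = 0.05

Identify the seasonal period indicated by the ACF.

The largest autocorrelation is r_4 = 0.36; the remaining lags stay at or below 0.12.
The dominant spike at lag 4 indicates a seasonal period of 4.

4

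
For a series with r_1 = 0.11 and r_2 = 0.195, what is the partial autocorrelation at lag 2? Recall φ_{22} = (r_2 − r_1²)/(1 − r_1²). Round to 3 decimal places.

φ_{22} = (r_2 − r_1²) / (1 − r_1²)
r_1² = (0.11)² = 0.0121
Numerator = 0.195 − 0.0121 = 0.1829; denominator = 1 − 0.0121 = 0.9879
φ_{22} = 0.1829 / 0.9879 = 0.185

0.185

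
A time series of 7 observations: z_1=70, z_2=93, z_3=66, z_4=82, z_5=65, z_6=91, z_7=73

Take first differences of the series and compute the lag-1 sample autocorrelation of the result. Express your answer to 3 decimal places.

First differences Δz: 23, -27, 16, -17, 26, -18
Mean of differences = 0.5000
Numerator Σ(Δz_t−Δz̄)(Δz_{t+1}−Δz̄) = -2234.2500
Denominator Σ(Δz_t−Δz̄)² = 2801.5000
r_1(Δz) = -2234.2500 / 2801.5000 = -0.798

-0.798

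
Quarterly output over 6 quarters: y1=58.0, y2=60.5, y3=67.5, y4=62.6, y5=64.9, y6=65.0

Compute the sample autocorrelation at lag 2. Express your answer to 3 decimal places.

Mean ȳ = (58.0 + 60.5 + 67.5 + 62.6 + 64.9 + 65.0)/6 = 63.0833
Deviations from mean: -5.0833, -2.5833, 4.4167, -0.4833, 1.8167, 1.9167
Σ(y_t−ȳ)(y_{t+2}−ȳ) = (-22.4514) + (1.2486) + (8.0236) + (-0.9264) = -14.1056
Denominator Σ(y_t−ȳ)² = 59.2283
r_2 = -14.1056 / 59.2283 = -0.238

-0.238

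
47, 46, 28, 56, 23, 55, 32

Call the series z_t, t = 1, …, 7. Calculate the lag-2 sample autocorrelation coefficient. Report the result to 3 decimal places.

Mean z̄ = (47 + 46 + 28 + 56 + 23 + 55 + 32)/7 = 41.0000
Deviations from mean: 6.0000, 5.0000, -13.0000, 15.0000, -18.0000, 14.0000, -9.0000
Σ(z_t−z̄)(z_{t+2}−z̄) = (-78.0000) + (75.0000) + (234.0000) + (210.0000) + (162.0000) = 603.0000
Denominator Σ(z_t−z̄)² = 1056.0000
r_2 = 603.0000 / 1056.0000 = 0.571

0.571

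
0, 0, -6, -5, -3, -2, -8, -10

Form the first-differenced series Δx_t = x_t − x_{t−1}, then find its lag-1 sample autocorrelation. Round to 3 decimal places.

-0.140

First differences Δx: 0, -6, 1, 2, 1, -6, -2
Mean of differences = -1.4286
Numerator Σ(Δx_t−Δx̄)(Δx_{t+1}−Δx̄) = -9.4694
Denominator Σ(Δx_t−Δx̄)² = 67.7143
r_1(Δx) = -9.4694 / 67.7143 = -0.140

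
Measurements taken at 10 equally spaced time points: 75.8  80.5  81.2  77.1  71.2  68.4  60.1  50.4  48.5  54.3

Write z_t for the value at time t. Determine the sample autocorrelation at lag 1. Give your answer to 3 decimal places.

0.816

Mean z̄ = (75.8 + 80.5 + 81.2 + 77.1 + 71.2 + 68.4 + 60.1 + 50.4 + 48.5 + 54.3)/10 = 66.7500
Numerator Σ_{t=1}^{9}(z_t−z̄)(z_{t+1}−z̄) = 1149.4375
Denominator Σ(z_t−z̄)² = 1409.0250
r_1 = 1149.4375 / 1409.0250 = 0.816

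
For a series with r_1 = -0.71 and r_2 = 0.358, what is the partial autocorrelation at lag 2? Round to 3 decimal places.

φ_{22} = (r_2 − r_1²) / (1 − r_1²)
r_1² = (-0.71)² = 0.5041
Numerator = 0.358 − 0.5041 = -0.1461; denominator = 1 − 0.5041 = 0.4959
φ_{22} = -0.1461 / 0.4959 = -0.295

-0.295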